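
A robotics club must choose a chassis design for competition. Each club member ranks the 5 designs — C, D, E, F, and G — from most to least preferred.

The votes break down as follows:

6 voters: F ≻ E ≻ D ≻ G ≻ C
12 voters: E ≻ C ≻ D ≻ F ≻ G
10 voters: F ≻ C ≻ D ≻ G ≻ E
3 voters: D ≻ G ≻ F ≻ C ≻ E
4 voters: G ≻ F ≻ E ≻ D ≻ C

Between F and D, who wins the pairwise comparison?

Ballots ranking F above D: 6+10+4 = 20.
Ballots ranking D above F: 12+3 = 15.
F wins the head-to-head, 20–15.

F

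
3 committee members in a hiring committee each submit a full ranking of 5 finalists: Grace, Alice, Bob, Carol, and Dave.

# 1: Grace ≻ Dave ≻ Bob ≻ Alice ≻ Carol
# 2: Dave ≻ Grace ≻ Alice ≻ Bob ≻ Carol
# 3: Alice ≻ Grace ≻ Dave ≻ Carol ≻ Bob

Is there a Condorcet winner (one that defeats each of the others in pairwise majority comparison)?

Yes

Head-to-head results (3 voters total):
Grace vs Alice: Grace wins 2–1.
Grace vs Bob: Grace wins 3–0.
Grace vs Carol: Grace wins 3–0.
Grace vs Dave: Grace wins 2–1.
Alice vs Bob: Alice wins 2–1.
Alice vs Carol: Alice wins 3–0.
Alice vs Dave: Dave wins 2–1.
Bob vs Carol: Bob wins 2–1.
Bob vs Dave: Dave wins 3–0.
Carol vs Dave: Dave wins 3–0.
Grace beats each rival — Alice (2–1), Bob (3–0), Carol (3–0), Dave (2–1) — so Grace is the Condorcet winner.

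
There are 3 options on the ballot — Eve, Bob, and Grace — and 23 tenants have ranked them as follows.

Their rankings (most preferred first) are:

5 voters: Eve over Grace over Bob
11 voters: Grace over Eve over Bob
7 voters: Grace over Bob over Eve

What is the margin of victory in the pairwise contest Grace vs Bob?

23

Ballots ranking Grace above Bob: 5+11+7 = 23.
Ballots ranking Bob above Grace: 0.
Grace wins 23–0, a margin of 23.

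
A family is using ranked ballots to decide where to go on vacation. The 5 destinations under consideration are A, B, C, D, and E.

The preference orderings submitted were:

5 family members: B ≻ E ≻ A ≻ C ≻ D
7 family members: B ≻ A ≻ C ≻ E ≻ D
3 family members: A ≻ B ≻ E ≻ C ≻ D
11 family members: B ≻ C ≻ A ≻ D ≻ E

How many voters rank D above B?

0

Ballots ranking D above B: 0.
Ballots ranking B above D: 5+7+3+11 = 26.
So 0 of 26 voters prefer D to B.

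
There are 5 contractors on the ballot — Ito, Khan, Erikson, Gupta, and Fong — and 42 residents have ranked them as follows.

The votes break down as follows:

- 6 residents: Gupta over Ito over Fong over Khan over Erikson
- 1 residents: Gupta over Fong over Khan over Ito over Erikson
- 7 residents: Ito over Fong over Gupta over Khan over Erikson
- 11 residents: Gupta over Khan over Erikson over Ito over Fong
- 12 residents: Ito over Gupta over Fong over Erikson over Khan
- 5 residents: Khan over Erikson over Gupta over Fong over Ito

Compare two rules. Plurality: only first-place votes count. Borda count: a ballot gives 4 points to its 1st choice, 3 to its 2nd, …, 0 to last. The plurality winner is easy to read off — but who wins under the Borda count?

Gupta

Plurality first-place counts: Ito 19, Khan 5, Erikson 0, Gupta 18, Fong 0 → Ito.
Borda totals: Ito 106, Khan 68, Erikson 49, Gupta 132, Fong 65 → Gupta.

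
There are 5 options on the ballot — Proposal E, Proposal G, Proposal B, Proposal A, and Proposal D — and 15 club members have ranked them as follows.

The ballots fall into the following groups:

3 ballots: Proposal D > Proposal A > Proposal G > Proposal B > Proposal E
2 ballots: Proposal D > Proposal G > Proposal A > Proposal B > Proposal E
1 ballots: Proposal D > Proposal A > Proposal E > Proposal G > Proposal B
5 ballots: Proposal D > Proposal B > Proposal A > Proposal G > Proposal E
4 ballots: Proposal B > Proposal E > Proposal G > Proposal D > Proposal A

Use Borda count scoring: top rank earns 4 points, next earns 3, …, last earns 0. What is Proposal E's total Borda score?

14

Borda scores:
  Proposal E: 3·0 + 2·0 + 2 + 5·0 + 4·3 = 14
  Proposal G: 3·2 + 2·3 + 1 + 5·1 + 4·2 = 26
  Proposal B: 3·1 + 2·1 + 0 + 5·3 + 4·4 = 36
  Proposal A: 3·3 + 2·2 + 3 + 5·2 + 4·0 = 26
  Proposal D: 3·4 + 2·4 + 4 + 5·4 + 4·1 = 48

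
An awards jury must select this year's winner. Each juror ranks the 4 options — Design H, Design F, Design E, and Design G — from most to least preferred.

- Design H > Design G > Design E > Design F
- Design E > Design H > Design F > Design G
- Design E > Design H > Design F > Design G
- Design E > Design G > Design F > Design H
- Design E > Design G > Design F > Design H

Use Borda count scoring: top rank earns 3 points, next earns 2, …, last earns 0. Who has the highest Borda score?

Design E

Borda scores:
  Design H: 3 + 2 + 2 + 0 + 0 = 7
  Design F: 0 + 1 + 1 + 1 + 1 = 4
  Design E: 1 + 3 + 3 + 3 + 3 = 13
  Design G: 2 + 0 + 0 + 2 + 2 = 6
Design E has the highest total.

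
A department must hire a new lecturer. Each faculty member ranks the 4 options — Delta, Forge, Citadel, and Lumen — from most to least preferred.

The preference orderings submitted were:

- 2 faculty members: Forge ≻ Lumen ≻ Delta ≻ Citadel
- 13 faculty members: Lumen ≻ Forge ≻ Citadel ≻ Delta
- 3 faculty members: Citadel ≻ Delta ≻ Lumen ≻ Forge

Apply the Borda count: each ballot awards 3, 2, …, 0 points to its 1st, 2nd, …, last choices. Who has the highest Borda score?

Borda scores:
  Delta: 2·1 + 13·0 + 3·2 = 8
  Forge: 2·3 + 13·2 + 3·0 = 32
  Citadel: 2·0 + 13·1 + 3·3 = 22
  Lumen: 2·2 + 13·3 + 3·1 = 46
Lumen has the highest total.

Lumen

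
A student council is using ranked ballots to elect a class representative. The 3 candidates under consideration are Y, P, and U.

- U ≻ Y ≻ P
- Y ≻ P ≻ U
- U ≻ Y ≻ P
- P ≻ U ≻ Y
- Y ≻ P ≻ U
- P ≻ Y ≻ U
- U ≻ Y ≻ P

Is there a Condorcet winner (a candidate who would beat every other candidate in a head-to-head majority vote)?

Head-to-head results (7 voters total):
Y vs P: Y wins 5–2.
Y vs U: U wins 4–3.
P vs U: P wins 4–3.
No candidate beats all others: Y beats P beats U beats Y, a majority cycle.

No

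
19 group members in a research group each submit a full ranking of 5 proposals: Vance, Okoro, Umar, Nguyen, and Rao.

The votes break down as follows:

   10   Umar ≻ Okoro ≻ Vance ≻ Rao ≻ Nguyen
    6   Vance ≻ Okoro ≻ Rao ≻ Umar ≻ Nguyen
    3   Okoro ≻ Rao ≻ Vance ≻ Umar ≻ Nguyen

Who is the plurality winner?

First-place vote totals:
  Vance: 6
  Okoro: 3
  Umar: 10
  Nguyen: 0
  Rao: 0
Umar has the most first-place votes.

Umar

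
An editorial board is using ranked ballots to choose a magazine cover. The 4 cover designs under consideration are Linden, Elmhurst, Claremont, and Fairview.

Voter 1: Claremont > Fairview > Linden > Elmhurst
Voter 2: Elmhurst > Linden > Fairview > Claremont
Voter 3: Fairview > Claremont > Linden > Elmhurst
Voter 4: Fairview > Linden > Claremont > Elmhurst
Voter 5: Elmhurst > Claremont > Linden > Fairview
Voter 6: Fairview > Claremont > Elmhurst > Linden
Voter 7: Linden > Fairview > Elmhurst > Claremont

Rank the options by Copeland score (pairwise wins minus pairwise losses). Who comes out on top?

Fairview

Pairwise results:
  Linden vs Elmhurst: Linden wins 4–3.
  Linden vs Claremont: Claremont wins 4–3.
  Linden vs Fairview: Fairview wins 4–3.
  Elmhurst vs Claremont: Claremont wins 4–3.
  Elmhurst vs Fairview: Fairview wins 5–2.
  Claremont vs Fairview: Fairview wins 5–2.
Copeland scores (wins − losses):
  Linden: 1 − 2 = -1
  Elmhurst: 0 − 3 = -3
  Claremont: 2 − 1 = 1
  Fairview: 3 − 0 = 3
Fairview has the best Copeland score.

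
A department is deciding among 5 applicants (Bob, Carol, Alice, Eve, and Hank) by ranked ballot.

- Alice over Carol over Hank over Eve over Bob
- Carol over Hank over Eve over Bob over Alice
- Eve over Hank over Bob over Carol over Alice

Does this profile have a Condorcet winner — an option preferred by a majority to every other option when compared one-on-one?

Head-to-head results (3 voters total):
Bob vs Carol: Carol wins 2–1.
Bob vs Alice: Bob wins 2–1.
Bob vs Eve: Eve wins 3–0.
Bob vs Hank: Hank wins 3–0.
Carol vs Alice: Carol wins 2–1.
Carol vs Eve: Carol wins 2–1.
Carol vs Hank: Carol wins 2–1.
Alice vs Eve: Eve wins 2–1.
Alice vs Hank: Hank wins 2–1.
Eve vs Hank: Hank wins 2–1.
Carol beats each rival — Bob (2–1), Alice (2–1), Eve (2–1), Hank (2–1) — so Carol is the Condorcet winner.

Yes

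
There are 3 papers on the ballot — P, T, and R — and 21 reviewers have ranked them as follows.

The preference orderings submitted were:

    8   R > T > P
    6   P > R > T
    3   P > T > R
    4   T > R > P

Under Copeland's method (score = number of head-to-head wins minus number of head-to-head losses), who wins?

Pairwise results:
  P vs T: T wins 12–9.
  P vs R: R wins 12–9.
  T vs R: R wins 14–7.
Copeland scores (wins − losses):
  P: 0 − 2 = -2
  T: 1 − 1 = 0
  R: 2 − 0 = 2
R has the best Copeland score.

R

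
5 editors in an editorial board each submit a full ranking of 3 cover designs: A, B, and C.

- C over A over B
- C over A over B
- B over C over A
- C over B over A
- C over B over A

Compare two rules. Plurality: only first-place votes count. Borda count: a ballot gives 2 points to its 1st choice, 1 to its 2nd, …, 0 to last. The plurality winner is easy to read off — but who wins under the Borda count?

Plurality first-place counts: A 0, B 1, C 4 → C.
Borda totals: A 2, B 4, C 9 → C.

C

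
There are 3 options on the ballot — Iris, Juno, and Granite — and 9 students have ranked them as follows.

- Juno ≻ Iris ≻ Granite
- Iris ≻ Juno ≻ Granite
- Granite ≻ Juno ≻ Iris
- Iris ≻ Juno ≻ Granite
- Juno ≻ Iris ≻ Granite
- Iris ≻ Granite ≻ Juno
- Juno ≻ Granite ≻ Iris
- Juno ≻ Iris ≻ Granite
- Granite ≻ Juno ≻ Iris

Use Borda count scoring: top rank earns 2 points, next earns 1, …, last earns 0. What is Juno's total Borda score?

Borda scores:
  Iris: 1 + 2 + 0 + 2 + 1 + 2 + 0 + 1 + 0 = 9
  Juno: 2 + 1 + 1 + 1 + 2 + 0 + 2 + 2 + 1 = 12
  Granite: 0 + 0 + 2 + 0 + 0 + 1 + 1 + 0 + 2 = 6

12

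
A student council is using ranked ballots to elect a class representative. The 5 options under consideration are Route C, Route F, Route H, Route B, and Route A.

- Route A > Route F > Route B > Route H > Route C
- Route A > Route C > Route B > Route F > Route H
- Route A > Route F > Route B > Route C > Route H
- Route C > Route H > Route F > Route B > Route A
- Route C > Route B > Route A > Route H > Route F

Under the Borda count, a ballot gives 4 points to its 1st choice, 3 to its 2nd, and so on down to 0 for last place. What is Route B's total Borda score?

Borda scores:
  Route C: 0 + 3 + 1 + 4 + 4 = 12
  Route F: 3 + 1 + 3 + 2 + 0 = 9
  Route H: 1 + 0 + 0 + 3 + 1 = 5
  Route B: 2 + 2 + 2 + 1 + 3 = 10
  Route A: 4 + 4 + 4 + 0 + 2 = 14

10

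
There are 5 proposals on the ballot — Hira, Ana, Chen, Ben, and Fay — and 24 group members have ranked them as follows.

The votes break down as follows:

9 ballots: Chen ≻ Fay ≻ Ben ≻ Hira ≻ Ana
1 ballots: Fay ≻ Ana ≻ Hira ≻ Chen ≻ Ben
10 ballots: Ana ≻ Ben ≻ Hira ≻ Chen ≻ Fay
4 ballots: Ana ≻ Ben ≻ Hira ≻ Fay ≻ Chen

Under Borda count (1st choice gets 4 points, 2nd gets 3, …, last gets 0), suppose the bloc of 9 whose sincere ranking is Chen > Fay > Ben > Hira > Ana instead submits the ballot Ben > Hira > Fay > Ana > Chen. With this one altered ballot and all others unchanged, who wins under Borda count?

Ben

Borda totals with the altered ballot: Hira 57, Ana 68, Chen 11, Ben 78, Fay 26.
The winner is unchanged: still Ben.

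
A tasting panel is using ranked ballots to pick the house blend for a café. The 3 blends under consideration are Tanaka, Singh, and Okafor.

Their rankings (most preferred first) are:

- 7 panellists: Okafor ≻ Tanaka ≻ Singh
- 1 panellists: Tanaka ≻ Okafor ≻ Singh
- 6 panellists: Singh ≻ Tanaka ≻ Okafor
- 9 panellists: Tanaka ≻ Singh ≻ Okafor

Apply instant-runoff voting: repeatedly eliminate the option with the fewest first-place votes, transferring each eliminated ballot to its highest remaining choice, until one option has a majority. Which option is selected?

Tanaka

Round 1: Tanaka 10, Okafor 7, Singh 6. Singh has the fewest and is eliminated.
Round 2: Tanaka 16, Okafor 7. Tanaka has a majority.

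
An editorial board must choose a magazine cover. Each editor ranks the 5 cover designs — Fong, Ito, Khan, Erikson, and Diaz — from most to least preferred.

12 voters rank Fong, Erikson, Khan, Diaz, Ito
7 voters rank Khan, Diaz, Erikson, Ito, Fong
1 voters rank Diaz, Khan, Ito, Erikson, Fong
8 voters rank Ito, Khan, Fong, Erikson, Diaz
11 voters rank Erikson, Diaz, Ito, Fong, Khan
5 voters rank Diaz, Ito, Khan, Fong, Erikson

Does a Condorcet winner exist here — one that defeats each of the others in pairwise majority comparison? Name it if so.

No Condorcet winner

Head-to-head results (44 voters total):
Fong vs Ito: Ito wins 32–12.
Fong vs Khan: Fong wins 23–21.
Fong vs Erikson: Fong wins 25–19.
Fong vs Diaz: Diaz wins 24–20.
Ito vs Khan: Ito wins 24–20.
Ito vs Erikson: Erikson wins 30–14.
Ito vs Diaz: Diaz wins 36–8.
Khan vs Erikson: Erikson wins 23–21.
Khan vs Diaz: Khan wins 27–17.
Erikson vs Diaz: Erikson wins 31–13.
No candidate beats all others: Fong beats Erikson beats Ito beats Fong, a majority cycle.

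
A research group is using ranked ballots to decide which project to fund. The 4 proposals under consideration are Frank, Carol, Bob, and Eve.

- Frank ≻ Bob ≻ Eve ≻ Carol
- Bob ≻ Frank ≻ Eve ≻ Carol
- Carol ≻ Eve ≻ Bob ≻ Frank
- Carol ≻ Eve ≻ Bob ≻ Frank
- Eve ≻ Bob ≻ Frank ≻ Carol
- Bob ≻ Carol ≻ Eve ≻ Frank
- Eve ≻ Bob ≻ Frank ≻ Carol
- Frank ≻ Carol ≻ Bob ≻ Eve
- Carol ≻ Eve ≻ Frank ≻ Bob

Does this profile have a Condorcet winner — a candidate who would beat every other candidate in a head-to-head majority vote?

Head-to-head results (9 voters total):
Frank vs Carol: Frank wins 5–4.
Frank vs Bob: Bob wins 6–3.
Frank vs Eve: Eve wins 6–3.
Carol vs Bob: Bob wins 5–4.
Carol vs Eve: Carol wins 5–4.
Bob vs Eve: Eve wins 5–4.
No candidate beats all others: Frank beats Carol beats Eve beats Frank, a majority cycle.

No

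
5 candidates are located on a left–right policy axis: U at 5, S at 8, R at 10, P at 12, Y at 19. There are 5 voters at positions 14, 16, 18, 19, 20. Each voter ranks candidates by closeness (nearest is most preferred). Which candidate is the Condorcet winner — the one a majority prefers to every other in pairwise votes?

With single-peaked preferences on a line, the Condorcet winner is the candidate closest to the median voter.
The median voter (position 18) is closest to Y at 19.
Check: Y vs U — voters closer to Y: 5 of 5.

Y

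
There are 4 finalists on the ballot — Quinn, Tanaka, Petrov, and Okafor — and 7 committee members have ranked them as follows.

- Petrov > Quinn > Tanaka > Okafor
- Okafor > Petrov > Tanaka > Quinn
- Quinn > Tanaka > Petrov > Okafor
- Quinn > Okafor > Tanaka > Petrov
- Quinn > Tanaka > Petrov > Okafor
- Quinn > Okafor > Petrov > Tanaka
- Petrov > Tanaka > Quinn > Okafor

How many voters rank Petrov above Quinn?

Ballots ranking Petrov above Quinn: 3.
Ballots ranking Quinn above Petrov: 4.
So 3 of 7 voters prefer Petrov to Quinn.

3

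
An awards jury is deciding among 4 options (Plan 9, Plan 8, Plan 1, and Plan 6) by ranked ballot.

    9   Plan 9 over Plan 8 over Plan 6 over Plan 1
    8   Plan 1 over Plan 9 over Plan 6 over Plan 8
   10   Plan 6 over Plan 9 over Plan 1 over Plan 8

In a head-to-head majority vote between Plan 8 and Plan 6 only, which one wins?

Ballots ranking Plan 8 above Plan 6: 9.
Ballots ranking Plan 6 above Plan 8: 8+10 = 18.
Plan 6 wins the head-to-head, 18–9.

Plan 6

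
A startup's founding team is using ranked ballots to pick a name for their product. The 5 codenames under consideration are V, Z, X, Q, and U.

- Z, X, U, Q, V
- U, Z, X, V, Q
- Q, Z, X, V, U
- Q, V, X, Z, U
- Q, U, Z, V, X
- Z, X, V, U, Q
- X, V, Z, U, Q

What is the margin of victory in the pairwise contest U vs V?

Ballots ranking U above V: 3.
Ballots ranking V above U: 4.
V wins 4–3, a margin of 1.

1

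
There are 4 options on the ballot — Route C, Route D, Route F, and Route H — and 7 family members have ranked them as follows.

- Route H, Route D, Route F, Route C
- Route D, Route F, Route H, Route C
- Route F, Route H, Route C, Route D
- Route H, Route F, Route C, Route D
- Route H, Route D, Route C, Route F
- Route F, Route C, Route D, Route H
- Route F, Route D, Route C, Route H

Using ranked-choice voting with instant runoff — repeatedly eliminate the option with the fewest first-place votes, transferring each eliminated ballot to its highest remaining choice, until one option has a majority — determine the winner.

Route F

Round 1: Route F 3, Route H 3, Route D 1, Route C 0. Route C has the fewest and is eliminated.
Round 2: Route F 3, Route H 3, Route D 1. Route D has the fewest and is eliminated.
Round 3: Route F 4, Route H 3. Route F has a majority.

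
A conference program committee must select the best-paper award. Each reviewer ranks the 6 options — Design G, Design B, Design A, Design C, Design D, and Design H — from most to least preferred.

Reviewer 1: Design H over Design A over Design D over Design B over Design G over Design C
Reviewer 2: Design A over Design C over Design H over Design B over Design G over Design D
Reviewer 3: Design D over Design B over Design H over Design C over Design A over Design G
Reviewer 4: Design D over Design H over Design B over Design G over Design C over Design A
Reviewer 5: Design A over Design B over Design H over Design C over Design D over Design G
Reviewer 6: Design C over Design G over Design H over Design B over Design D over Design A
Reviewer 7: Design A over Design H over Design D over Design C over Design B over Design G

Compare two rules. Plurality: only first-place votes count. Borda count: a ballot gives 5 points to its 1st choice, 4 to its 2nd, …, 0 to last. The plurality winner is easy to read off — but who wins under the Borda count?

Plurality first-place counts: Design G 0, Design B 0, Design A 3, Design C 1, Design D 2, Design H 1 → Design A.
Borda totals: Design G 8, Design B 18, Design A 20, Design C 16, Design D 18, Design H 25 → Design H.

Design H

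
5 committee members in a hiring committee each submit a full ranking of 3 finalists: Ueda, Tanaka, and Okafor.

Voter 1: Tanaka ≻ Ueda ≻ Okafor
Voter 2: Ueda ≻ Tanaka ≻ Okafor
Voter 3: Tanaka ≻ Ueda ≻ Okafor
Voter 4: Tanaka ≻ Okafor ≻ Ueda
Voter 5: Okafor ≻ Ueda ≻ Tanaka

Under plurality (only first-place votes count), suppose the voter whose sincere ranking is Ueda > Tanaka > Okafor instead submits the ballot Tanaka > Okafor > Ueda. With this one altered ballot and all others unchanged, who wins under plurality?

Tanaka

First-place totals with the altered ballot: Ueda 0, Tanaka 4, Okafor 1.
The winner is unchanged: still Tanaka.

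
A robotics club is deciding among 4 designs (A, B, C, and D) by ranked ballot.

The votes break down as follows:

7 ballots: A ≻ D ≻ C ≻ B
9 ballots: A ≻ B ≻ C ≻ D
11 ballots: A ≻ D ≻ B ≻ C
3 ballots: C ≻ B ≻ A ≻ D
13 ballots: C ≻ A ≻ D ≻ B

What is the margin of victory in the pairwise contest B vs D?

Ballots ranking B above D: 9+3 = 12.
Ballots ranking D above B: 7+11+13 = 31.
D wins 31–12, a margin of 19.

19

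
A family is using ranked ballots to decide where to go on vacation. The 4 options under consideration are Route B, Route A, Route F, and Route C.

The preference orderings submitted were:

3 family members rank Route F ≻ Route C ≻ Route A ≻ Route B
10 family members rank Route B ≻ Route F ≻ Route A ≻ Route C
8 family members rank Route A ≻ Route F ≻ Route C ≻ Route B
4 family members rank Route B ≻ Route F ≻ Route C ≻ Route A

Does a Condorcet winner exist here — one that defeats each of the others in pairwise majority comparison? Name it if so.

Route B

Head-to-head results (25 voters total):
Route B vs Route A: Route B wins 14–11.
Route B vs Route F: Route B wins 14–11.
Route B vs Route C: Route B wins 14–11.
Route A vs Route F: Route F wins 17–8.
Route A vs Route C: Route A wins 18–7.
Route F vs Route C: Route F wins 25–0.
Route B beats each rival — Route A (14–11), Route F (14–11), Route C (14–11) — so Route B is the Condorcet winner.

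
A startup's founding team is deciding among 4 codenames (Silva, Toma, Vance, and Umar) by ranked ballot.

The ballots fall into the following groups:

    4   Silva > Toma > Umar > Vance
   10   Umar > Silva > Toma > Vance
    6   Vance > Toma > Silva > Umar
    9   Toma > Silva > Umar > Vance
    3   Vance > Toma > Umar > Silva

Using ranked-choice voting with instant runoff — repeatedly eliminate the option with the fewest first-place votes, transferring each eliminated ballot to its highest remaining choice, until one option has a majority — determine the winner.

Round 1: Umar 10, Toma 9, Vance 9, Silva 4. Silva has the fewest and is eliminated.
Round 2: Toma 13, Umar 10, Vance 9. Vance has the fewest and is eliminated.
Round 3: Toma 22, Umar 10. Toma has a majority.

Toma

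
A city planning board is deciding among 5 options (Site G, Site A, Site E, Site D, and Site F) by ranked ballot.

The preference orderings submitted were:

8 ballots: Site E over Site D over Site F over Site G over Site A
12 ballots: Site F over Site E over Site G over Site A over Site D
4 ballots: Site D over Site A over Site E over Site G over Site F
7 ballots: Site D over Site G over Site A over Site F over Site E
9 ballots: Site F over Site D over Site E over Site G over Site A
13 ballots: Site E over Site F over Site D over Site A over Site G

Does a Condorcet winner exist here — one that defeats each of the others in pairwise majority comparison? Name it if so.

Head-to-head results (53 voters total):
Site G vs Site A: Site G wins 36–17.
Site G vs Site E: Site E wins 46–7.
Site G vs Site D: Site D wins 41–12.
Site G vs Site F: Site F wins 42–11.
Site A vs Site E: Site E wins 42–11.
Site A vs Site D: Site D wins 41–12.
Site A vs Site F: Site F wins 42–11.
Site E vs Site D: Site E wins 33–20.
Site E vs Site F: Site F wins 28–25.
Site D vs Site F: Site F wins 34–19.
Site F beats each rival — Site G (42–11), Site A (42–11), Site E (28–25), Site D (34–19) — so Site F is the Condorcet winner.

Site F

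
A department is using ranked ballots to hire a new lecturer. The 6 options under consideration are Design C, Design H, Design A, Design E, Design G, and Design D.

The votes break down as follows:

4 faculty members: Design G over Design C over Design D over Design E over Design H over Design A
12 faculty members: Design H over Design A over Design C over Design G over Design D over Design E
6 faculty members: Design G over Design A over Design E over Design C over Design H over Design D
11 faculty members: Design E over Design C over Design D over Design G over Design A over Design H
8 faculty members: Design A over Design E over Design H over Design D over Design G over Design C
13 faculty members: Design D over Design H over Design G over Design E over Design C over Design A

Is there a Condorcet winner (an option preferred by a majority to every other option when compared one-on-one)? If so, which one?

Head-to-head results (54 voters total):
Design C vs Design H: Design H wins 33–21.
Design C vs Design A: Design C wins 28–26.
Design C vs Design E: Design E wins 38–16.
Design C vs Design G: Design G wins 31–23.
Design C vs Design D: Design C wins 33–21.
Design H vs Design A: Design H wins 29–25.
Design H vs Design E: Design E wins 29–25.
Design H vs Design G: Design H wins 33–21.
Design H vs Design D: Design D wins 28–26.
Design A vs Design E: Design E wins 28–26.
Design A vs Design G: Design G wins 34–20.
Design A vs Design D: Design D wins 28–26.
Design E vs Design G: Design G wins 35–19.
Design E vs Design D: Design D wins 29–25.
Design G vs Design D: Design D wins 32–22.
No candidate beats all others: Design C beats Design D beats Design H beats Design C, a majority cycle.

No Condorcet winner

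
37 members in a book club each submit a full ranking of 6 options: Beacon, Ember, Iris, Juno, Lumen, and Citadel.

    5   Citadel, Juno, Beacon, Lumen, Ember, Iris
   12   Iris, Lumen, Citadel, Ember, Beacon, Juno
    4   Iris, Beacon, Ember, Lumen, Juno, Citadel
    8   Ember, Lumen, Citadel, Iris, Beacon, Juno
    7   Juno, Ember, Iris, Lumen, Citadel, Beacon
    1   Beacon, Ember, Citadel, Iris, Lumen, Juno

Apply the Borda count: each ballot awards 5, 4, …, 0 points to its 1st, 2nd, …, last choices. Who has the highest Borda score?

Iris

Borda scores:
  Beacon: 5·3 + 12·1 + 4·4 + 8·1 + 7·0 + 5 = 56
  Ember: 5·1 + 12·2 + 4·3 + 8·5 + 7·4 + 4 = 113
  Iris: 5·0 + 12·5 + 4·5 + 8·2 + 7·3 + 2 = 119
  Juno: 5·4 + 12·0 + 4·1 + 8·0 + 7·5 + 0 = 59
  Lumen: 5·2 + 12·4 + 4·2 + 8·4 + 7·2 + 1 = 113
  Citadel: 5·5 + 12·3 + 4·0 + 8·3 + 7·1 + 3 = 95
Iris has the highest total.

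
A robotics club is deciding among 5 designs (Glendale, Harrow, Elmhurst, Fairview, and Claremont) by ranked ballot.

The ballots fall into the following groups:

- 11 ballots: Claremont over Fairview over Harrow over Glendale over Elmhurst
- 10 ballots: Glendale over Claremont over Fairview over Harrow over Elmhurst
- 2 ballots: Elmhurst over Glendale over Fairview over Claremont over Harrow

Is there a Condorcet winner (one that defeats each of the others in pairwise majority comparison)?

Head-to-head results (23 voters total):
Glendale vs Harrow: Glendale wins 12–11.
Glendale vs Elmhurst: Glendale wins 21–2.
Glendale vs Fairview: Glendale wins 12–11.
Glendale vs Claremont: Glendale wins 12–11.
Harrow vs Elmhurst: Harrow wins 21–2.
Harrow vs Fairview: Fairview wins 23–0.
Harrow vs Claremont: Claremont wins 23–0.
Elmhurst vs Fairview: Fairview wins 21–2.
Elmhurst vs Claremont: Claremont wins 21–2.
Fairview vs Claremont: Claremont wins 21–2.
Glendale beats each rival — Harrow (12–11), Elmhurst (21–2), Fairview (12–11), Claremont (12–11) — so Glendale is the Condorcet winner.

Yes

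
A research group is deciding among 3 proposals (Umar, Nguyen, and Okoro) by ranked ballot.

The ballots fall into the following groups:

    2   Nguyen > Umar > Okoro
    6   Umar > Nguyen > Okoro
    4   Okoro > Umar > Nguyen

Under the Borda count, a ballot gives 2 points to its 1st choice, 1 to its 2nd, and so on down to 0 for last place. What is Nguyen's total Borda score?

Borda scores:
  Umar: 2·1 + 6·2 + 4·1 = 18
  Nguyen: 2·2 + 6·1 + 4·0 = 10
  Okoro: 2·0 + 6·0 + 4·2 = 8

10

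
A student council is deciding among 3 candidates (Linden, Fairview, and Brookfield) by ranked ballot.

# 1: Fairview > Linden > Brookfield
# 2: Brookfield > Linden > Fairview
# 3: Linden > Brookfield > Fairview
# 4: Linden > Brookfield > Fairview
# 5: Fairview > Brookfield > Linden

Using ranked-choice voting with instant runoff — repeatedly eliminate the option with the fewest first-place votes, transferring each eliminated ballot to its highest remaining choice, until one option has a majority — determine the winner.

Linden

Round 1: Linden 2, Fairview 2, Brookfield 1. Brookfield has the fewest and is eliminated.
Round 2: Linden 3, Fairview 2. Linden has a majority.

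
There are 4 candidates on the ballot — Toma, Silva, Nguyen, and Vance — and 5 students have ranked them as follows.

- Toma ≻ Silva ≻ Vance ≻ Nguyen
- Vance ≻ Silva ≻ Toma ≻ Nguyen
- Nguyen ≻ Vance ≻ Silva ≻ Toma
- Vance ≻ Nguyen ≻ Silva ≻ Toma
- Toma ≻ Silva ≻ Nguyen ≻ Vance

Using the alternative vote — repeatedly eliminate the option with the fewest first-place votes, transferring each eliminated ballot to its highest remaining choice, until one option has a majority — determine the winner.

Vance

Round 1: Toma 2, Vance 2, Nguyen 1, Silva 0. Silva has the fewest and is eliminated.
Round 2: Toma 2, Vance 2, Nguyen 1. Nguyen has the fewest and is eliminated.
Round 3: Vance 3, Toma 2. Vance has a majority.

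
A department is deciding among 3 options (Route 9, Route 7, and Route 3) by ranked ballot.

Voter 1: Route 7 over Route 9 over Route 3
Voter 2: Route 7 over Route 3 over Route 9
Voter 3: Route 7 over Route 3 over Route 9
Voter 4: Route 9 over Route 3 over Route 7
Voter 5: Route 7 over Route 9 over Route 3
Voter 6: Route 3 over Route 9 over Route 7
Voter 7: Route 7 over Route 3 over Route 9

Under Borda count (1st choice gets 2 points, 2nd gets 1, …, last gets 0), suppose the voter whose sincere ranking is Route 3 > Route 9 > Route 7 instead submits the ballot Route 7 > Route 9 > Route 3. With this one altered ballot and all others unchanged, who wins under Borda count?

Borda totals with the altered ballot: Route 9 5, Route 7 12, Route 3 4.
The winner is unchanged: still Route 7.

Route 7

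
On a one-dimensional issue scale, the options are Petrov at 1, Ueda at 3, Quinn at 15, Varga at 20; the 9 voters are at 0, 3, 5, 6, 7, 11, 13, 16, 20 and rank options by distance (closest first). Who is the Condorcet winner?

Ueda

With single-peaked preferences on a line, the Condorcet winner is the candidate closest to the median voter.
The median voter (position 7) is closest to Ueda at 3.
Check: Ueda vs Petrov — voters closer to Ueda: 8 of 9.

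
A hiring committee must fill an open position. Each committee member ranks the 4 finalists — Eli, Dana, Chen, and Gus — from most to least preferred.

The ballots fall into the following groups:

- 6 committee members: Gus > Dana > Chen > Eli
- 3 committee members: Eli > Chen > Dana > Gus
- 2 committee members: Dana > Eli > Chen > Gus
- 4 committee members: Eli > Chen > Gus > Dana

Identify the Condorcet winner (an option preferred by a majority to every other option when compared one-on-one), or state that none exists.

No Condorcet winner

Head-to-head results (15 voters total):
Eli vs Dana: Dana wins 8–7.
Eli vs Chen: Eli wins 9–6.
Eli vs Gus: Eli wins 9–6.
Dana vs Chen: Dana wins 8–7.
Dana vs Gus: Gus wins 10–5.
Chen vs Gus: Chen wins 9–6.
No candidate beats all others: Eli beats Gus beats Dana beats Eli, a majority cycle.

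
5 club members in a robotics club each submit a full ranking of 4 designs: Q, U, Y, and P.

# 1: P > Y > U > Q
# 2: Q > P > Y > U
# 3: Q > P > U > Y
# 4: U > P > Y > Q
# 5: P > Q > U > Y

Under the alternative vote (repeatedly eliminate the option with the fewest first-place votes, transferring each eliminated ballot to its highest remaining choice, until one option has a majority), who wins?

P

Round 1: Q 2, P 2, U 1, Y 0. Y has the fewest and is eliminated.
Round 2: Q 2, P 2, U 1. U has the fewest and is eliminated.
Round 3: P 3, Q 2. P has a majority.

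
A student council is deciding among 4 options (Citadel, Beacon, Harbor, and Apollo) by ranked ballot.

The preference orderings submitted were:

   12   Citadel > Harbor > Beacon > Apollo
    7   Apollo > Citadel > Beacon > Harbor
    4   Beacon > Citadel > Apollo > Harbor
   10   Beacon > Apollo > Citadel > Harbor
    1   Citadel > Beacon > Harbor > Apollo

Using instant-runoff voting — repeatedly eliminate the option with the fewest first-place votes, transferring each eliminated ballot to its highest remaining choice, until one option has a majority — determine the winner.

Round 1: Beacon 14, Citadel 13, Apollo 7, Harbor 0. Harbor has the fewest and is eliminated.
Round 2: Beacon 14, Citadel 13, Apollo 7. Apollo has the fewest and is eliminated.
Round 3: Citadel 20, Beacon 14. Citadel has a majority.

Citadel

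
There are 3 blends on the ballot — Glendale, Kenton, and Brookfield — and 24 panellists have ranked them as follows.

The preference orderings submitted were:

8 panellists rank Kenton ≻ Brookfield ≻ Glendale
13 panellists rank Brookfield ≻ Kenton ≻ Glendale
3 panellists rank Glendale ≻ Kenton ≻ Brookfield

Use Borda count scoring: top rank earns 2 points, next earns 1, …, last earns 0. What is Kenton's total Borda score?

32

Borda scores:
  Glendale: 8·0 + 13·0 + 3·2 = 6
  Kenton: 8·2 + 13·1 + 3·1 = 32
  Brookfield: 8·1 + 13·2 + 3·0 = 34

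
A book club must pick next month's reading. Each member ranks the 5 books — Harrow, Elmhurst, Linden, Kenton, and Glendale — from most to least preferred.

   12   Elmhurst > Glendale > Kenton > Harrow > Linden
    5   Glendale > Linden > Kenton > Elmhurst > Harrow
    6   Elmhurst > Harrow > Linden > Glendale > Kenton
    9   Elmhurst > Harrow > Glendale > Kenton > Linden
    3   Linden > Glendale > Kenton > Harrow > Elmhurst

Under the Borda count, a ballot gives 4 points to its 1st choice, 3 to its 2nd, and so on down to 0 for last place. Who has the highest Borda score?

Elmhurst

Borda scores:
  Harrow: 12·1 + 5·0 + 6·3 + 9·3 + 3·1 = 60
  Elmhurst: 12·4 + 5·1 + 6·4 + 9·4 + 3·0 = 113
  Linden: 12·0 + 5·3 + 6·2 + 9·0 + 3·4 = 39
  Kenton: 12·2 + 5·2 + 6·0 + 9·1 + 3·2 = 49
  Glendale: 12·3 + 5·4 + 6·1 + 9·2 + 3·3 = 89
Elmhurst has the highest total.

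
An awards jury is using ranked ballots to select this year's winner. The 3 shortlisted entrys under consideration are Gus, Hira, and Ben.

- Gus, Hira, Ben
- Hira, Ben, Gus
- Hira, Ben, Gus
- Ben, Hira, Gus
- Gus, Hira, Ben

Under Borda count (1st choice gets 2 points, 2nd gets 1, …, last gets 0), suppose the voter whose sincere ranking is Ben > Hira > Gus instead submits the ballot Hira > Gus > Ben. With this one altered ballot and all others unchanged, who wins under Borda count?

Borda totals with the altered ballot: Gus 5, Hira 8, Ben 2.
The winner is unchanged: still Hira.

Hira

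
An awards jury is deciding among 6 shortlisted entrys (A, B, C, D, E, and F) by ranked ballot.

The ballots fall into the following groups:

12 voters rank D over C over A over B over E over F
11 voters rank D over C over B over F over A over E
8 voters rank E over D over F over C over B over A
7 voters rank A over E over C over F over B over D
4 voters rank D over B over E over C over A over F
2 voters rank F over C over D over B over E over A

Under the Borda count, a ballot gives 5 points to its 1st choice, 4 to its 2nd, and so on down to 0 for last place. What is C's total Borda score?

Borda scores:
  A: 12·3 + 11·1 + 8·0 + 7·5 + 4·1 + 2·0 = 86
  B: 12·2 + 11·3 + 8·1 + 7·1 + 4·4 + 2·2 = 92
  C: 12·4 + 11·4 + 8·2 + 7·3 + 4·2 + 2·4 = 145
  D: 12·5 + 11·5 + 8·4 + 7·0 + 4·5 + 2·3 = 173
  E: 12·1 + 11·0 + 8·5 + 7·4 + 4·3 + 2·1 = 94
  F: 12·0 + 11·2 + 8·3 + 7·2 + 4·0 + 2·5 = 70

145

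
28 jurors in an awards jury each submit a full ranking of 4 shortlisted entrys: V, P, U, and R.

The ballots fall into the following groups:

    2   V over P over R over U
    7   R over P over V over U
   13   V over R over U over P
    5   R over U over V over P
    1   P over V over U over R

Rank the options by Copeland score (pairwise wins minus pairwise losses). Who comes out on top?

Pairwise results:
  V vs P: V wins 20–8.
  V vs U: V wins 23–5.
  V vs R: V wins 16–12.
  P vs U: U wins 18–10.
  P vs R: R wins 25–3.
  U vs R: R wins 27–1.
Copeland scores (wins − losses):
  V: 3 − 0 = 3
  P: 0 − 3 = -3
  U: 1 − 2 = -1
  R: 2 − 1 = 1
V has the best Copeland score.

V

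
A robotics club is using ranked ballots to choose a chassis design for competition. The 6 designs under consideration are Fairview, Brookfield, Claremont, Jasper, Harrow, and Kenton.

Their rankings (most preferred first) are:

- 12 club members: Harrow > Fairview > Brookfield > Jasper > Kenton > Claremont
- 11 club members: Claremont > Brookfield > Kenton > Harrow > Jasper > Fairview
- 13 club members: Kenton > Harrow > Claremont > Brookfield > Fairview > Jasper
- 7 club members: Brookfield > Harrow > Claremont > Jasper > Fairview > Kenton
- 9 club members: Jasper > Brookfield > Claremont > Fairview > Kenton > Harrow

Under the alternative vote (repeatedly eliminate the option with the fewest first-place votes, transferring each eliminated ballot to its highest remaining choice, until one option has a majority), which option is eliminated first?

Round 1: Kenton 13, Harrow 12, Claremont 11, Jasper 9, Brookfield 7, Fairview 0. Fairview has the fewest and is eliminated.
Round 2: Kenton 13, Harrow 12, Claremont 11, Jasper 9, Brookfield 7. Brookfield has the fewest and is eliminated.
Round 3: Harrow 19, Kenton 13, Claremont 11, Jasper 9. Jasper has the fewest and is eliminated.
Round 4: Claremont 20, Harrow 19, Kenton 13. Kenton has the fewest and is eliminated.
Round 5: Harrow 32, Claremont 20. Harrow has a majority.

Fairview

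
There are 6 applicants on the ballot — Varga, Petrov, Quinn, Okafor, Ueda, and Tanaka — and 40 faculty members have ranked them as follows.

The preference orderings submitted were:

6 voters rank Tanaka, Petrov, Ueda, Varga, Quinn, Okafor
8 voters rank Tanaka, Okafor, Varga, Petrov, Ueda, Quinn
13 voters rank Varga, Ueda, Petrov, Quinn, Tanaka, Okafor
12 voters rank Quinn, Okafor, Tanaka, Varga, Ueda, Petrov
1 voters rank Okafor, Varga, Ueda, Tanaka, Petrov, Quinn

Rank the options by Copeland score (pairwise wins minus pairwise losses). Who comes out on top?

Tanaka

Pairwise results:
  Varga vs Petrov: Varga wins 34–6.
  Varga vs Quinn: Varga wins 28–12.
  Varga vs Okafor: Okafor wins 21–19.
  Varga vs Ueda: Varga wins 34–6.
  Varga vs Tanaka: Tanaka wins 26–14.
  Petrov vs Quinn: Petrov wins 28–12.
  Petrov vs Okafor: Okafor wins 21–19.
  Petrov vs Ueda: Ueda wins 26–14.
  Petrov vs Tanaka: Tanaka wins 27–13.
  Quinn vs Okafor: Quinn wins 31–9.
  Quinn vs Ueda: Ueda wins 28–12.
  Quinn vs Tanaka: Quinn wins 25–15.
  Okafor vs Ueda: Okafor wins 21–19.
  Okafor vs Tanaka: Tanaka wins 27–13.
  Ueda vs Tanaka: Tanaka wins 26–14.
Copeland scores (wins − losses):
  Varga: 3 − 2 = 1
  Petrov: 1 − 4 = -3
  Quinn: 2 − 3 = -1
  Okafor: 3 − 2 = 1
  Ueda: 2 − 3 = -1
  Tanaka: 4 − 1 = 3
Tanaka has the best Copeland score.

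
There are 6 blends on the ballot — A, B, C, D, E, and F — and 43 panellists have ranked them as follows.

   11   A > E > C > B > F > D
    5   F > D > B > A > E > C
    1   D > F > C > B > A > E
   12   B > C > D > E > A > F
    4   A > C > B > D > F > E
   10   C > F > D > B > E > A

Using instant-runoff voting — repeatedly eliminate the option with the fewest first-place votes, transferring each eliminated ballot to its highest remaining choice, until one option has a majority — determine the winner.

Round 1: A 15, B 12, C 10, F 5, D 1, E 0. E has the fewest and is eliminated.
Round 2: A 15, B 12, C 10, F 5, D 1. D has the fewest and is eliminated.
Round 3: A 15, B 12, C 10, F 6. F has the fewest and is eliminated.
Round 4: B 17, A 15, C 11. C has the fewest and is eliminated.
Round 5: B 28, A 15. B has a majority.

B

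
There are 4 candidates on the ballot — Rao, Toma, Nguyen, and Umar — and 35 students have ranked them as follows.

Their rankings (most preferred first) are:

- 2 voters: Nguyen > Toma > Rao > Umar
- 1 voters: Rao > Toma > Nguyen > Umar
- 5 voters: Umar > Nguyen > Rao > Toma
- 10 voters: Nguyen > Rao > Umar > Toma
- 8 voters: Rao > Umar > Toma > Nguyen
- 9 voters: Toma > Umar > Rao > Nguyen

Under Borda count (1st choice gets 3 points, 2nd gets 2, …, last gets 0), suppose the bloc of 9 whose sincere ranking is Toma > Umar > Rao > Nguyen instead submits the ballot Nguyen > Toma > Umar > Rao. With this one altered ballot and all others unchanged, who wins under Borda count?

Nguyen

Borda totals with the altered ballot: Rao 54, Toma 32, Nguyen 74, Umar 50.
The switch changes the winner from Rao to Nguyen.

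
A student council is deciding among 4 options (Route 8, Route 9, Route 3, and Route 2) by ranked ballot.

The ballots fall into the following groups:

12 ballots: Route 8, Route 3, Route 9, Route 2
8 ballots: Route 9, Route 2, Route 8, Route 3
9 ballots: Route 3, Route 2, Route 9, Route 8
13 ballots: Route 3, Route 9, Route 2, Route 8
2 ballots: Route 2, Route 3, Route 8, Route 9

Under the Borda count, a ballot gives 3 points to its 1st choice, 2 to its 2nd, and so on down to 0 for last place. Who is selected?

Route 3

Borda scores:
  Route 8: 12·3 + 8·1 + 9·0 + 13·0 + 2·1 = 46
  Route 9: 12·1 + 8·3 + 9·1 + 13·2 + 2·0 = 71
  Route 3: 12·2 + 8·0 + 9·3 + 13·3 + 2·2 = 94
  Route 2: 12·0 + 8·2 + 9·2 + 13·1 + 2·3 = 53
Route 3 has the highest total.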